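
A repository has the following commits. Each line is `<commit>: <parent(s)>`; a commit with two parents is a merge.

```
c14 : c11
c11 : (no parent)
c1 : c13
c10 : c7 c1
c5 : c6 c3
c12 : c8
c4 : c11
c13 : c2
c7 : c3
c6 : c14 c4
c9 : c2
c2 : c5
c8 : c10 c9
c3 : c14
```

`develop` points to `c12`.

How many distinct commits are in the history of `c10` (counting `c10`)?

Walking parent pointers from c10: reachable set = {c1, c10, c11, c13, c14, c2, c3, c4, c5, c6, c7}.
That is 11 commits.

11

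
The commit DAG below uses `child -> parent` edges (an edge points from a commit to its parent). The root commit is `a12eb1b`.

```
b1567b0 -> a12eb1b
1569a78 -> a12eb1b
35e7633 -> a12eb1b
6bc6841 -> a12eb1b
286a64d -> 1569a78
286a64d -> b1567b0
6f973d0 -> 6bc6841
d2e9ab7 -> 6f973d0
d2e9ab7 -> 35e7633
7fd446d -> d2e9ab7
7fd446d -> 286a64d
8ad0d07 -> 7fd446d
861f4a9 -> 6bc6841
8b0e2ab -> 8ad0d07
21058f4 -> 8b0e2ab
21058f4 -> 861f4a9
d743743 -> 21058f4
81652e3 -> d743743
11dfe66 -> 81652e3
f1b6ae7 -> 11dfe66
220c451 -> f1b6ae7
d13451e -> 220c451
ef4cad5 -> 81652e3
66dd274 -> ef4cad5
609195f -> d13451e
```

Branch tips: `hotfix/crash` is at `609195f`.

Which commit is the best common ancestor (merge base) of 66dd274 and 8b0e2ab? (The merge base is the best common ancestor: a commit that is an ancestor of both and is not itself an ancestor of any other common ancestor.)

Ancestors of 66dd274: {1569a78, 21058f4, 286a64d, 35e7633, 66dd274, 6bc6841, 6f973d0, 7fd446d, 81652e3, 861f4a9, 8ad0d07, 8b0e2ab, a12eb1b, b1567b0, d2e9ab7, d743743, ef4cad5}.
Ancestors of 8b0e2ab: {1569a78, 286a64d, 35e7633, 6bc6841, 6f973d0, 7fd446d, 8ad0d07, 8b0e2ab, a12eb1b, b1567b0, d2e9ab7}.
Common ancestors: {1569a78, 286a64d, 35e7633, 6bc6841, 6f973d0, 7fd446d, 8ad0d07, 8b0e2ab, a12eb1b, b1567b0, d2e9ab7}.
Among these, 8b0e2ab is not an ancestor of any other common ancestor — it is the merge base.

8b0e2ab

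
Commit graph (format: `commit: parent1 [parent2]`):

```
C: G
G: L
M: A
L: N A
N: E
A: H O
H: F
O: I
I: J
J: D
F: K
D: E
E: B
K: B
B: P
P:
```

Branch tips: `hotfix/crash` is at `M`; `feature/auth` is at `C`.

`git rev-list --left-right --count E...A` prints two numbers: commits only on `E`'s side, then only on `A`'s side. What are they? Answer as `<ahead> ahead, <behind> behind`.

Reachable from E: {B, E, P}.
Reachable from A: {A, B, D, E, F, H, I, J, K, O, P}.
Only in E's history (ahead): {} — 0.
Only in A's history (behind): {A, D, F, H, I, J, K, O} — 8.

0 ahead, 8 behind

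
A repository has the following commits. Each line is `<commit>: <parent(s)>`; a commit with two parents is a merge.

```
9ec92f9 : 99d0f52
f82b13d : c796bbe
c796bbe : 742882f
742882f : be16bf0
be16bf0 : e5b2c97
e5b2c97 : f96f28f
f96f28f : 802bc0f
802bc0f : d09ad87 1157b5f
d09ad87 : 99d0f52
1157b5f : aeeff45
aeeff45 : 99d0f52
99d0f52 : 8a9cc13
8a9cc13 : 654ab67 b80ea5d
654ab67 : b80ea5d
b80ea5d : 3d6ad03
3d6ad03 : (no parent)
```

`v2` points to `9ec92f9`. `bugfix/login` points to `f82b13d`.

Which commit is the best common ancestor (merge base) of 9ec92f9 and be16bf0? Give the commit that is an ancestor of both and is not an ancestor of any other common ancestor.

Ancestors of 9ec92f9: {3d6ad03, 654ab67, 8a9cc13, 99d0f52, 9ec92f9, b80ea5d}.
Ancestors of be16bf0: {1157b5f, 3d6ad03, 654ab67, 802bc0f, 8a9cc13, 99d0f52, aeeff45, b80ea5d, be16bf0, d09ad87, e5b2c97, f96f28f}.
Common ancestors: {3d6ad03, 654ab67, 8a9cc13, 99d0f52, b80ea5d}.
Among these, 99d0f52 is not an ancestor of any other common ancestor — it is the merge base.

99d0f52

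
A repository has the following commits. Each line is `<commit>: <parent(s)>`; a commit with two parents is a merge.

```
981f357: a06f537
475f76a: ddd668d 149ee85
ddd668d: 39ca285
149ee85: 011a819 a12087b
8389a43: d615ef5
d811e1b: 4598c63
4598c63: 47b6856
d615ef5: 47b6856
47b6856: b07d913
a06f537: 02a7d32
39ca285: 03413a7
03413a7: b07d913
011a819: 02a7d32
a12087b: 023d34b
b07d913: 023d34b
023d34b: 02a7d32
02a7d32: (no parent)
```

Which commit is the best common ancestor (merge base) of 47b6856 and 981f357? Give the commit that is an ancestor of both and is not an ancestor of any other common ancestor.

Ancestors of 47b6856: {023d34b, 02a7d32, 47b6856, b07d913}.
Ancestors of 981f357: {02a7d32, 981f357, a06f537}.
Common ancestors: {02a7d32}.
The only common ancestor is 02a7d32, so it is the merge base.

02a7d32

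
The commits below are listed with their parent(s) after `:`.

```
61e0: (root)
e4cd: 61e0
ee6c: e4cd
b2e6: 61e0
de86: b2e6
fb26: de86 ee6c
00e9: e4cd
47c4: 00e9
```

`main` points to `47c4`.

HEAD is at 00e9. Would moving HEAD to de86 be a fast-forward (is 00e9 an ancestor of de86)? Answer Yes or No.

No

A fast-forward from 00e9 to de86 is possible iff 00e9 is an ancestor of de86.
Ancestors of de86: {61e0, b2e6, de86}.
00e9 is not among them, so fast-forward is not possible.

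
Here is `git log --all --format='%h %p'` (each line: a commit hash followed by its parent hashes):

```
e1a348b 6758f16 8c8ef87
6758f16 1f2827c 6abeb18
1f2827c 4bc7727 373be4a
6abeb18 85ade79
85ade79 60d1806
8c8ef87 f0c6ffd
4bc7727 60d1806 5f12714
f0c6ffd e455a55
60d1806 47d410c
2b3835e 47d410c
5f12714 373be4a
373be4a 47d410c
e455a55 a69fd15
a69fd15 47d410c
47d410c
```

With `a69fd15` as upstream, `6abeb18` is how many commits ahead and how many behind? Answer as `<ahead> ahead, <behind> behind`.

Reachable from 6abeb18: {47d410c, 60d1806, 6abeb18, 85ade79}.
Reachable from a69fd15: {47d410c, a69fd15}.
Only in 6abeb18's history (ahead): {60d1806, 6abeb18, 85ade79} — 3.
Only in a69fd15's history (behind): {a69fd15} — 1.

3 ahead, 1 behind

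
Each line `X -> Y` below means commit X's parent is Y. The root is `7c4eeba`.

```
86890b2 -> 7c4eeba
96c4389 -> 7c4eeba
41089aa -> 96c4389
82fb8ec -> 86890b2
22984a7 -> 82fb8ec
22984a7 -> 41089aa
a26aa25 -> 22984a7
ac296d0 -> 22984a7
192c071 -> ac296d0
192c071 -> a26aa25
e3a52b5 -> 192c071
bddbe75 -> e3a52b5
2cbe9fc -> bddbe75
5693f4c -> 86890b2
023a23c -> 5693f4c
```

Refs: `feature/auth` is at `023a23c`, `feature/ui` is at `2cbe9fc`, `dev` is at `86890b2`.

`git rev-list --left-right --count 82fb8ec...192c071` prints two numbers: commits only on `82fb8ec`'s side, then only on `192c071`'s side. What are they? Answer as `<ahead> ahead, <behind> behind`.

Reachable from 82fb8ec: {7c4eeba, 82fb8ec, 86890b2}.
Reachable from 192c071: {192c071, 22984a7, 41089aa, 7c4eeba, 82fb8ec, 86890b2, 96c4389, a26aa25, ac296d0}.
Only in 82fb8ec's history (ahead): {} — 0.
Only in 192c071's history (behind): {192c071, 22984a7, 41089aa, 96c4389, a26aa25, ac296d0} — 6.

0 ahead, 6 behind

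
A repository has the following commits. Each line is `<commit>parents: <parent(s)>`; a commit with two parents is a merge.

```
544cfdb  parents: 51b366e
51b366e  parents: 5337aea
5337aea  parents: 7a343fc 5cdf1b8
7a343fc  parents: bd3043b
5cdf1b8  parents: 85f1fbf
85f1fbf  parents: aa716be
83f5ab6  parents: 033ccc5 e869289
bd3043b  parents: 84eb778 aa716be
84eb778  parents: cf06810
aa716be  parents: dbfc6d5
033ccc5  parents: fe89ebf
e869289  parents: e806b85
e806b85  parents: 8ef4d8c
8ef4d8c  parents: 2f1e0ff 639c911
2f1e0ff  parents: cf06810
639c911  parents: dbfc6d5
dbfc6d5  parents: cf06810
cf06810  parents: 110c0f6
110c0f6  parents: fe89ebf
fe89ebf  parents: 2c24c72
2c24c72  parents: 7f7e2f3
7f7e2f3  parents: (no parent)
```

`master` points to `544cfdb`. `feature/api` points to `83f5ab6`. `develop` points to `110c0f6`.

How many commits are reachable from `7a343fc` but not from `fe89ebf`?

7

Reachable from 7a343fc: {110c0f6, 2c24c72, 7a343fc, 7f7e2f3, 84eb778, aa716be, bd3043b, cf06810, dbfc6d5, fe89ebf}.
Reachable from fe89ebf: {2c24c72, 7f7e2f3, fe89ebf}.
In 7a343fc's history but not fe89ebf's: {110c0f6, 7a343fc, 84eb778, aa716be, bd3043b, cf06810, dbfc6d5} — 7 commits.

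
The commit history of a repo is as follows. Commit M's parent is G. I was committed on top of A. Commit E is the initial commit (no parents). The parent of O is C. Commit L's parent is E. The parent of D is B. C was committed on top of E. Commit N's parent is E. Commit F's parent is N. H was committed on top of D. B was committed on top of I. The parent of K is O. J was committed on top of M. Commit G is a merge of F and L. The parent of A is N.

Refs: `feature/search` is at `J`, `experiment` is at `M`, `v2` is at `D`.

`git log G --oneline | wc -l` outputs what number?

5

Walking parent pointers from G: reachable set = {E, F, G, L, N}.
That is 5 commits.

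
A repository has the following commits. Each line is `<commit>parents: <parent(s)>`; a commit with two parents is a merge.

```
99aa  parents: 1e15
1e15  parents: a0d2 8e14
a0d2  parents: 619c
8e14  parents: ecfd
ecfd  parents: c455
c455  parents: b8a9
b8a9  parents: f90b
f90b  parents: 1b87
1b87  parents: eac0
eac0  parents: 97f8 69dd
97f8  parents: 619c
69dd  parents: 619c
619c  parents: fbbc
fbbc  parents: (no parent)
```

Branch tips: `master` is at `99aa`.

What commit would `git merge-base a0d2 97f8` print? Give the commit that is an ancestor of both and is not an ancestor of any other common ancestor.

619c

Ancestors of a0d2: {619c, a0d2, fbbc}.
Ancestors of 97f8: {619c, 97f8, fbbc}.
Common ancestors: {619c, fbbc}.
Among these, 619c is not an ancestor of any other common ancestor — it is the merge base.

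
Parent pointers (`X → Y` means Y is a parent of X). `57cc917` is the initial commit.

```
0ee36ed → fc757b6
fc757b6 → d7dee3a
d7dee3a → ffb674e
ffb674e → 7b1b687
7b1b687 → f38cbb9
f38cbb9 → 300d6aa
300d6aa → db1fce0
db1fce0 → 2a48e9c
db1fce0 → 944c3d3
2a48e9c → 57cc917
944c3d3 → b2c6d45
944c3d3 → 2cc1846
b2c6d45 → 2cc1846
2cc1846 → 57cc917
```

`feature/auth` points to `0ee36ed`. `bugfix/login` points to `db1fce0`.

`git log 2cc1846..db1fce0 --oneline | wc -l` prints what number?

Reachable from db1fce0: {2a48e9c, 2cc1846, 57cc917, 944c3d3, b2c6d45, db1fce0}.
Reachable from 2cc1846: {2cc1846, 57cc917}.
In db1fce0's history but not 2cc1846's: {2a48e9c, 944c3d3, b2c6d45, db1fce0} — 4 commits.

4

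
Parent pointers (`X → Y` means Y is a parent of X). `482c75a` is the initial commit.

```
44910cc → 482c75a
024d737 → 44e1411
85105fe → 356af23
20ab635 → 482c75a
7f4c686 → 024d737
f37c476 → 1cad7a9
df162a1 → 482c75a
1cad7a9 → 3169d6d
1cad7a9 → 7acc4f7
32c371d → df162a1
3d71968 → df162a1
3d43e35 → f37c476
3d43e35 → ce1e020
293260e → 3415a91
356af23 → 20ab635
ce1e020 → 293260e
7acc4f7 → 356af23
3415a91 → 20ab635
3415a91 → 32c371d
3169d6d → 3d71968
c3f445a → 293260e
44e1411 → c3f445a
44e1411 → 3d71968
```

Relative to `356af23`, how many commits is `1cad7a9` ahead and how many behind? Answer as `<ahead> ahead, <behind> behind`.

5 ahead, 0 behind

Reachable from 1cad7a9: {1cad7a9, 20ab635, 3169d6d, 356af23, 3d71968, 482c75a, 7acc4f7, df162a1}.
Reachable from 356af23: {20ab635, 356af23, 482c75a}.
Only in 1cad7a9's history (ahead): {1cad7a9, 3169d6d, 3d71968, 7acc4f7, df162a1} — 5.
Only in 356af23's history (behind): {} — 0.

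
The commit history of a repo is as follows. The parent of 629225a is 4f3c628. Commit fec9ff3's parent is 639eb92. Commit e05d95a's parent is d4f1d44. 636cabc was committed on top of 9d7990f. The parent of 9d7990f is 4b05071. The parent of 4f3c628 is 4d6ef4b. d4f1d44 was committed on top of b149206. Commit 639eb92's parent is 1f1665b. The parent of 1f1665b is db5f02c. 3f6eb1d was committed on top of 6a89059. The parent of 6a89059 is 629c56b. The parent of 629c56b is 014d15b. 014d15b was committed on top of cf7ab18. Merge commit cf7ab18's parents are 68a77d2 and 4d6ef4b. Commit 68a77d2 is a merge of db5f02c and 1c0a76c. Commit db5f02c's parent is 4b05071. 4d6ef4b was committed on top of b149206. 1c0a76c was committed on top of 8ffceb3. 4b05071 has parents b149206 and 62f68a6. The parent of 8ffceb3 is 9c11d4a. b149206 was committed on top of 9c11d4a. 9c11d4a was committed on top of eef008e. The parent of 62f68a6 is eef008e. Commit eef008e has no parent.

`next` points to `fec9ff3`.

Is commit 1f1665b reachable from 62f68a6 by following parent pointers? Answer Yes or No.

Ancestors of 62f68a6: {62f68a6, eef008e}.
1f1665b is not in that set, so it is not an ancestor of 62f68a6.

No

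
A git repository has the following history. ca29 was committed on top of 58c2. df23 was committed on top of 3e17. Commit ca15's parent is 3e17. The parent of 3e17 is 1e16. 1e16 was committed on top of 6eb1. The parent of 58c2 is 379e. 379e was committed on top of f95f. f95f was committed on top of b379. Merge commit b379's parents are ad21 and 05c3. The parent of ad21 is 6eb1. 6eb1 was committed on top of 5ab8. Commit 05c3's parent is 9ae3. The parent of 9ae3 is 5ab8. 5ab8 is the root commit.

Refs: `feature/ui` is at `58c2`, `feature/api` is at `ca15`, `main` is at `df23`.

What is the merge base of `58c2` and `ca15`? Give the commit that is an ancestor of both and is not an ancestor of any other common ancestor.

6eb1

Ancestors of 58c2: {05c3, 379e, 58c2, 5ab8, 6eb1, 9ae3, ad21, b379, f95f}.
Ancestors of ca15: {1e16, 3e17, 5ab8, 6eb1, ca15}.
Common ancestors: {5ab8, 6eb1}.
Among these, 6eb1 is not an ancestor of any other common ancestor — it is the merge base.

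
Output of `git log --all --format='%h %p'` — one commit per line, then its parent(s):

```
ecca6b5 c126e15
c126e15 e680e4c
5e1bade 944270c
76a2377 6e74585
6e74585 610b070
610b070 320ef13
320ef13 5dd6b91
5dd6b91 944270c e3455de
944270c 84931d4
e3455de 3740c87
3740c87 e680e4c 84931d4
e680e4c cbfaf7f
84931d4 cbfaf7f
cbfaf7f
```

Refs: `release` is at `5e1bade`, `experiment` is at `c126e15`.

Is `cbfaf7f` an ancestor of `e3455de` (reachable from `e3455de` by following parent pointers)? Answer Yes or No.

Ancestors of e3455de (commits reachable by following parents): {3740c87, 84931d4, cbfaf7f, e3455de, e680e4c}.
cbfaf7f is in that set, so it is an ancestor of e3455de.

Yes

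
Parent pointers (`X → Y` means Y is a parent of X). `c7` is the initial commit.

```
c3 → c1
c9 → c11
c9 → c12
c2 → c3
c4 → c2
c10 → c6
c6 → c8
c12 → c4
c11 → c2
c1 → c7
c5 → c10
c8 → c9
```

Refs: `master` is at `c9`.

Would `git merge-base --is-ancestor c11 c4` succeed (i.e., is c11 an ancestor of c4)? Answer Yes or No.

No

Ancestors of c4: {c1, c2, c3, c4, c7}.
c11 is not in that set, so it is not an ancestor of c4.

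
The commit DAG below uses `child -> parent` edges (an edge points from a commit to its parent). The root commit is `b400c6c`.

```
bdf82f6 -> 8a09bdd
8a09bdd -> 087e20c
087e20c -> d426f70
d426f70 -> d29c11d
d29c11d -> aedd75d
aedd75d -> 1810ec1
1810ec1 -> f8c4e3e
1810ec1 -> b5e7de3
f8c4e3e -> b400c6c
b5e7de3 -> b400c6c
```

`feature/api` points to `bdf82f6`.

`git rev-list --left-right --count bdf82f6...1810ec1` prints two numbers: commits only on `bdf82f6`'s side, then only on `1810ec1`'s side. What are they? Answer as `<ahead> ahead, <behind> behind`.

Reachable from bdf82f6: {087e20c, 1810ec1, 8a09bdd, aedd75d, b400c6c, b5e7de3, bdf82f6, d29c11d, d426f70, f8c4e3e}.
Reachable from 1810ec1: {1810ec1, b400c6c, b5e7de3, f8c4e3e}.
Only in bdf82f6's history (ahead): {087e20c, 8a09bdd, aedd75d, bdf82f6, d29c11d, d426f70} — 6.
Only in 1810ec1's history (behind): {} — 0.

6 ahead, 0 behind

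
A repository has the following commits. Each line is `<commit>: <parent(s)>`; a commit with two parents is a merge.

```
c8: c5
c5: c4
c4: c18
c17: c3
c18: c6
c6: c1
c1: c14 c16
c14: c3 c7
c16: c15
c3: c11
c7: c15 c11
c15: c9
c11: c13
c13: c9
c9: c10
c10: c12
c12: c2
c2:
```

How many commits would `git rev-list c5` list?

Walking parent pointers from c5: reachable set = {c1, c10, c11, c12, c13, c14, c15, c16, c18, c2, c3, c4, c5, c6, c7, c9}.
That is 16 commits.

16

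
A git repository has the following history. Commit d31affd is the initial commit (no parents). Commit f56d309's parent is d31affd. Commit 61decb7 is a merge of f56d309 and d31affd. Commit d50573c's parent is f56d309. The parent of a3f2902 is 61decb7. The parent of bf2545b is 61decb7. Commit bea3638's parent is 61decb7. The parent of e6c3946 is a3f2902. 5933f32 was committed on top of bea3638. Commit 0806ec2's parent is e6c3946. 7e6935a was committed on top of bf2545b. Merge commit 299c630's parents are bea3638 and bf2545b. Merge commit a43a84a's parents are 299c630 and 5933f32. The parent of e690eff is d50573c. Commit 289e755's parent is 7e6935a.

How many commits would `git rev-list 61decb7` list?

3

Walking parent pointers from 61decb7: reachable set = {61decb7, d31affd, f56d309}.
That is 3 commits.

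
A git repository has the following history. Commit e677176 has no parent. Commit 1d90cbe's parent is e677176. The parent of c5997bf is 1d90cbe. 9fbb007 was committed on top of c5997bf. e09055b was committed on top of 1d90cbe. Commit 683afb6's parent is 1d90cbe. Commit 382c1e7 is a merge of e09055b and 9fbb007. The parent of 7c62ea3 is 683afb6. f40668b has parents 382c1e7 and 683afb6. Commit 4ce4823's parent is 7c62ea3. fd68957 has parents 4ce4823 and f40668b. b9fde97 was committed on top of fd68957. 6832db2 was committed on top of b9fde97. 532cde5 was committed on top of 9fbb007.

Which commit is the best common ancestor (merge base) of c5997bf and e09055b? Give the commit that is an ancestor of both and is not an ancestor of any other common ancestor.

1d90cbe

Ancestors of c5997bf: {1d90cbe, c5997bf, e677176}.
Ancestors of e09055b: {1d90cbe, e09055b, e677176}.
Common ancestors: {1d90cbe, e677176}.
Among these, 1d90cbe is not an ancestor of any other common ancestor — it is the merge base.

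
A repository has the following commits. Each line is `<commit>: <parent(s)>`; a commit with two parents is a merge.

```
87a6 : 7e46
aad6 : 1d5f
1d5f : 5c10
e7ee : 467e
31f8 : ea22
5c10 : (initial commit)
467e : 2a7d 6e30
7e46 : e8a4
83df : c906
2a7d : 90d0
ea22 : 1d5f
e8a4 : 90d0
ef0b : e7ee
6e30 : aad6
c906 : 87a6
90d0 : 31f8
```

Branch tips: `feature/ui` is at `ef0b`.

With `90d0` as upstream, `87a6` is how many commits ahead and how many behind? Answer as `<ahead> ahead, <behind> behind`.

3 ahead, 0 behind

Reachable from 87a6: {1d5f, 31f8, 5c10, 7e46, 87a6, 90d0, e8a4, ea22}.
Reachable from 90d0: {1d5f, 31f8, 5c10, 90d0, ea22}.
Only in 87a6's history (ahead): {7e46, 87a6, e8a4} — 3.
Only in 90d0's history (behind): {} — 0.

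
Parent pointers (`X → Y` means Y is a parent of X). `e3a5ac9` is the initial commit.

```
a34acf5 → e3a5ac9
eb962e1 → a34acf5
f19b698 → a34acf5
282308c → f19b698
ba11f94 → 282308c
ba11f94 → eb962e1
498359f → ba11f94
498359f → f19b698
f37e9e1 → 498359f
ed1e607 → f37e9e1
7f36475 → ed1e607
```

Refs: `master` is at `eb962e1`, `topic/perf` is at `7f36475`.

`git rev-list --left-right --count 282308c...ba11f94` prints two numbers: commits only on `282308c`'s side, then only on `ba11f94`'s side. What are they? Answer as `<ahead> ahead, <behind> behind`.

0 ahead, 2 behind

Reachable from 282308c: {282308c, a34acf5, e3a5ac9, f19b698}.
Reachable from ba11f94: {282308c, a34acf5, ba11f94, e3a5ac9, eb962e1, f19b698}.
Only in 282308c's history (ahead): {} — 0.
Only in ba11f94's history (behind): {ba11f94, eb962e1} — 2.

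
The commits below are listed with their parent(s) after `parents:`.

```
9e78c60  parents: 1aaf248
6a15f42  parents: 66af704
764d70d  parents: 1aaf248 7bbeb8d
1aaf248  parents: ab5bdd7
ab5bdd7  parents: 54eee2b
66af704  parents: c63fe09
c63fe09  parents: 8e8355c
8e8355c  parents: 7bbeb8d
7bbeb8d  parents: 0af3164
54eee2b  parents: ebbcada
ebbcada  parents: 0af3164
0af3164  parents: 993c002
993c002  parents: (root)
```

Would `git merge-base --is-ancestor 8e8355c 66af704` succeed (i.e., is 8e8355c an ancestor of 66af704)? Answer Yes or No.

Ancestors of 66af704 (commits reachable by following parents): {0af3164, 66af704, 7bbeb8d, 8e8355c, 993c002, c63fe09}.
8e8355c is in that set, so it is an ancestor of 66af704.

Yes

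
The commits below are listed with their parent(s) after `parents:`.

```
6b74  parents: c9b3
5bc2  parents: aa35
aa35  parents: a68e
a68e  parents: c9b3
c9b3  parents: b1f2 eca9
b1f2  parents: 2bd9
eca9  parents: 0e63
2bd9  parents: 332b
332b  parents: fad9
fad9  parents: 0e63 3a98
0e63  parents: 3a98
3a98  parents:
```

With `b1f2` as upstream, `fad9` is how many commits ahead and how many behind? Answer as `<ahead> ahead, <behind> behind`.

0 ahead, 3 behind

Reachable from fad9: {0e63, 3a98, fad9}.
Reachable from b1f2: {0e63, 2bd9, 332b, 3a98, b1f2, fad9}.
Only in fad9's history (ahead): {} — 0.
Only in b1f2's history (behind): {2bd9, 332b, b1f2} — 3.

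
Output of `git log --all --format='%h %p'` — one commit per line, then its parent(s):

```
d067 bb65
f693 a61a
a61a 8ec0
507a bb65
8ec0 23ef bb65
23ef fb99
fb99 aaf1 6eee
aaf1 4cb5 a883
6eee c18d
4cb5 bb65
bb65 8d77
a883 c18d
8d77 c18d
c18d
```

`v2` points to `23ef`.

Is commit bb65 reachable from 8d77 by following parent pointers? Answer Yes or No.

Ancestors of 8d77: {8d77, c18d}.
bb65 is not in that set, so it is not an ancestor of 8d77.

No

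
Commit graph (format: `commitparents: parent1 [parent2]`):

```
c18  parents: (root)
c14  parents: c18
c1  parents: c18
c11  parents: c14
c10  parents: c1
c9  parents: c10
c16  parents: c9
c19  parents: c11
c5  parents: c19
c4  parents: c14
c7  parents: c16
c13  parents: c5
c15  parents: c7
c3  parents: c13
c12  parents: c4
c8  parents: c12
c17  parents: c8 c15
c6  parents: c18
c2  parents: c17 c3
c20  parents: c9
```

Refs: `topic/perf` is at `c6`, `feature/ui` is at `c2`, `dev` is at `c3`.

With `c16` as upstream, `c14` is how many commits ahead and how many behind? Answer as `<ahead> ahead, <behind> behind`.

1 ahead, 4 behind

Reachable from c14: {c14, c18}.
Reachable from c16: {c1, c10, c16, c18, c9}.
Only in c14's history (ahead): {c14} — 1.
Only in c16's history (behind): {c1, c10, c16, c9} — 4.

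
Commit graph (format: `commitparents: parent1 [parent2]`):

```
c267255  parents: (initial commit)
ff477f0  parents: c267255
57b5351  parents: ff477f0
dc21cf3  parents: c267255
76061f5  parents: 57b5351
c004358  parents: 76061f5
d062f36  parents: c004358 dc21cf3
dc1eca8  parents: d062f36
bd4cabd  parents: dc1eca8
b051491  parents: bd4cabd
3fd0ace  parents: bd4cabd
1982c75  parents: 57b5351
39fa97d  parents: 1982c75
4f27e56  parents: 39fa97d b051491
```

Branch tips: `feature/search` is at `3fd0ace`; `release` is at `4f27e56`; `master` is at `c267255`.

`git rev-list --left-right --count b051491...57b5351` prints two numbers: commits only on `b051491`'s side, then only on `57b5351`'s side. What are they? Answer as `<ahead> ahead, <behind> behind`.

Reachable from b051491: {57b5351, 76061f5, b051491, bd4cabd, c004358, c267255, d062f36, dc1eca8, dc21cf3, ff477f0}.
Reachable from 57b5351: {57b5351, c267255, ff477f0}.
Only in b051491's history (ahead): {76061f5, b051491, bd4cabd, c004358, d062f36, dc1eca8, dc21cf3} — 7.
Only in 57b5351's history (behind): {} — 0.

7 ahead, 0 behind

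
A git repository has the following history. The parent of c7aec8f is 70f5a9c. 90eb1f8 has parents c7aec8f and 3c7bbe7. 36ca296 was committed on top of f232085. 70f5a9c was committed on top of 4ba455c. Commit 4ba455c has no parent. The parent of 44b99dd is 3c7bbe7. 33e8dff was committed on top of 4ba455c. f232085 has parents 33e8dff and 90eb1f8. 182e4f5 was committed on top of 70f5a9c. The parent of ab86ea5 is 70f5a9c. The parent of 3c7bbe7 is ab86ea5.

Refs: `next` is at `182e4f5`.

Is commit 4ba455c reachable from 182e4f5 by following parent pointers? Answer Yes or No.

Yes

Ancestors of 182e4f5 (commits reachable by following parents): {182e4f5, 4ba455c, 70f5a9c}.
4ba455c is in that set, so it is an ancestor of 182e4f5.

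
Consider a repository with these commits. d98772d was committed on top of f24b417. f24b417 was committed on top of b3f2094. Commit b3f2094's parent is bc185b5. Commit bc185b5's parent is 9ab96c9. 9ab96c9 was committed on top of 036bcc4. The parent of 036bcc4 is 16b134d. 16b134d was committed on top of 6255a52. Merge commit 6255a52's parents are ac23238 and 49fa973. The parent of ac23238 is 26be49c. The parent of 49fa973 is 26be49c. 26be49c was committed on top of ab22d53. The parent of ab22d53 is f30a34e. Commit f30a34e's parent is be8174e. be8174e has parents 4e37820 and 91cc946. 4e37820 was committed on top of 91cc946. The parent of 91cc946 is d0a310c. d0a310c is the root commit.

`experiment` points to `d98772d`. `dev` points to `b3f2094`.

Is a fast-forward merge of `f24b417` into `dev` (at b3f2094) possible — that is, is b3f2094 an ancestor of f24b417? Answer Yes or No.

A fast-forward from b3f2094 to f24b417 is possible iff b3f2094 is an ancestor of f24b417.
Ancestors of f24b417: {036bcc4, 16b134d, 26be49c, 49fa973, 4e37820, 6255a52, 91cc946, 9ab96c9, ab22d53, ac23238, b3f2094, bc185b5, be8174e, d0a310c, f24b417, f30a34e}.
b3f2094 is among them, so fast-forward is possible.

Yes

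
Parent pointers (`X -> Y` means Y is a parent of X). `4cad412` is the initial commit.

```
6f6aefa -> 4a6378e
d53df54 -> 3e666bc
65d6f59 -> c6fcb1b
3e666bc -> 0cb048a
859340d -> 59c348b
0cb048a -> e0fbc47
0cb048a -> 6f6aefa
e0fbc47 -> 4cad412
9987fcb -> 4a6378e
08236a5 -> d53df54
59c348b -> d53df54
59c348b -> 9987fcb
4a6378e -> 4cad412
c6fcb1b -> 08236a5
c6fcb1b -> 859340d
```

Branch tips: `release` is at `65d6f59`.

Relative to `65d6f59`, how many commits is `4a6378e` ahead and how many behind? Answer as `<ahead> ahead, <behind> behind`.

0 ahead, 11 behind

Reachable from 4a6378e: {4a6378e, 4cad412}.
Reachable from 65d6f59: {08236a5, 0cb048a, 3e666bc, 4a6378e, 4cad412, 59c348b, 65d6f59, 6f6aefa, 859340d, 9987fcb, c6fcb1b, d53df54, e0fbc47}.
Only in 4a6378e's history (ahead): {} — 0.
Only in 65d6f59's history (behind): {08236a5, 0cb048a, 3e666bc, 59c348b, 65d6f59, 6f6aefa, 859340d, 9987fcb, c6fcb1b, d53df54, e0fbc47} — 11.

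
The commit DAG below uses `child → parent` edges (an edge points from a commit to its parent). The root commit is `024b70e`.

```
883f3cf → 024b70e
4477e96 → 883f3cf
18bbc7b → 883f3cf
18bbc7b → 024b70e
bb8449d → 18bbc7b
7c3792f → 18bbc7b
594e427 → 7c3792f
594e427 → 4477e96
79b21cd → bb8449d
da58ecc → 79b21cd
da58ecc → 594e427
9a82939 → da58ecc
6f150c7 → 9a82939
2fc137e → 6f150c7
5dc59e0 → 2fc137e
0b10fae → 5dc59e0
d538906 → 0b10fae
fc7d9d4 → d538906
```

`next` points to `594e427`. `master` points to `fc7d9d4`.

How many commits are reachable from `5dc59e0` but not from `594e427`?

Reachable from 5dc59e0: {024b70e, 18bbc7b, 2fc137e, 4477e96, 594e427, 5dc59e0, 6f150c7, 79b21cd, 7c3792f, 883f3cf, 9a82939, bb8449d, da58ecc}.
Reachable from 594e427: {024b70e, 18bbc7b, 4477e96, 594e427, 7c3792f, 883f3cf}.
In 5dc59e0's history but not 594e427's: {2fc137e, 5dc59e0, 6f150c7, 79b21cd, 9a82939, bb8449d, da58ecc} — 7 commits.

7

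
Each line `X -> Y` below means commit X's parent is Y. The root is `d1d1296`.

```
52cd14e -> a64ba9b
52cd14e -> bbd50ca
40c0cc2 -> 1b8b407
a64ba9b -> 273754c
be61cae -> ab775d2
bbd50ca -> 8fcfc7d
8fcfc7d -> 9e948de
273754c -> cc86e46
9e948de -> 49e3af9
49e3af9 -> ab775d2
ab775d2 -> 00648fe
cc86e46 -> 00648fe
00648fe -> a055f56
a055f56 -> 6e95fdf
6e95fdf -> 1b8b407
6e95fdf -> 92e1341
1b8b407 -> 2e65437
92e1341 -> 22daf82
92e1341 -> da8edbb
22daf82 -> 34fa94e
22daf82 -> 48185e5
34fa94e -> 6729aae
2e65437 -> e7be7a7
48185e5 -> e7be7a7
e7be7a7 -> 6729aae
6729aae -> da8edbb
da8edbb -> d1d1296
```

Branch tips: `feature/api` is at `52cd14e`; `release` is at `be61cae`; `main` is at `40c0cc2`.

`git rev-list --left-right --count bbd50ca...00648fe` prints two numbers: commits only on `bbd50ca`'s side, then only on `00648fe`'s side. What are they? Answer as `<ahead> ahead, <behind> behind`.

Reachable from bbd50ca: {00648fe, 1b8b407, 22daf82, 2e65437, 34fa94e, 48185e5, 49e3af9, 6729aae, 6e95fdf, 8fcfc7d, 92e1341, 9e948de, a055f56, ab775d2, bbd50ca, d1d1296, da8edbb, e7be7a7}.
Reachable from 00648fe: {00648fe, 1b8b407, 22daf82, 2e65437, 34fa94e, 48185e5, 6729aae, 6e95fdf, 92e1341, a055f56, d1d1296, da8edbb, e7be7a7}.
Only in bbd50ca's history (ahead): {49e3af9, 8fcfc7d, 9e948de, ab775d2, bbd50ca} — 5.
Only in 00648fe's history (behind): {} — 0.

5 ahead, 0 behind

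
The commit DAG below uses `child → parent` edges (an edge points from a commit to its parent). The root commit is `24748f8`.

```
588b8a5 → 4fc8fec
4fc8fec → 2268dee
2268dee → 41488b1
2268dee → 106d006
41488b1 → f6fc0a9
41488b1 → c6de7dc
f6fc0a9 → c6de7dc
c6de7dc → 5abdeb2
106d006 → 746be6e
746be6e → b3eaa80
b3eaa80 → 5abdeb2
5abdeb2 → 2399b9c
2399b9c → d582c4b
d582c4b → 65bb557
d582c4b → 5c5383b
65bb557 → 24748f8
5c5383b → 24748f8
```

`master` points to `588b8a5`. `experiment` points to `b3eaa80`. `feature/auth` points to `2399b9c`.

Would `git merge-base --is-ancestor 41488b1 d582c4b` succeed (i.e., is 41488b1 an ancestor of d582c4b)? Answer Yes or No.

No

Ancestors of d582c4b: {24748f8, 5c5383b, 65bb557, d582c4b}.
41488b1 is not in that set, so it is not an ancestor of d582c4b.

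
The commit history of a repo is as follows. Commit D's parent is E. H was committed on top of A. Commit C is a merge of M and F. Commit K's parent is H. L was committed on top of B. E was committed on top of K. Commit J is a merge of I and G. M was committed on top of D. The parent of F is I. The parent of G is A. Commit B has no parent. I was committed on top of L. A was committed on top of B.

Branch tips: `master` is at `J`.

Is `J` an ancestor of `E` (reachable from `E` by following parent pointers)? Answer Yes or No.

Ancestors of E: {A, B, E, H, K}.
J is not in that set, so it is not an ancestor of E.

No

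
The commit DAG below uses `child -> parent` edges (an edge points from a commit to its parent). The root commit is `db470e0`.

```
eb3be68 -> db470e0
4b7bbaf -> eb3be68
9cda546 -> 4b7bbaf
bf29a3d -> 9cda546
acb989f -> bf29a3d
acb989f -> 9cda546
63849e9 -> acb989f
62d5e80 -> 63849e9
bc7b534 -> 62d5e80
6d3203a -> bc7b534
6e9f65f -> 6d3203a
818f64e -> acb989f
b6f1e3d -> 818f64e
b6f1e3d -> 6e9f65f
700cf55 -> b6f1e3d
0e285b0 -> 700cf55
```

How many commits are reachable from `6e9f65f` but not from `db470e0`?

10

Reachable from 6e9f65f: {4b7bbaf, 62d5e80, 63849e9, 6d3203a, 6e9f65f, 9cda546, acb989f, bc7b534, bf29a3d, db470e0, eb3be68}.
Reachable from db470e0: {db470e0}.
In 6e9f65f's history but not db470e0's: {4b7bbaf, 62d5e80, 63849e9, 6d3203a, 6e9f65f, 9cda546, acb989f, bc7b534, bf29a3d, eb3be68} — 10 commits.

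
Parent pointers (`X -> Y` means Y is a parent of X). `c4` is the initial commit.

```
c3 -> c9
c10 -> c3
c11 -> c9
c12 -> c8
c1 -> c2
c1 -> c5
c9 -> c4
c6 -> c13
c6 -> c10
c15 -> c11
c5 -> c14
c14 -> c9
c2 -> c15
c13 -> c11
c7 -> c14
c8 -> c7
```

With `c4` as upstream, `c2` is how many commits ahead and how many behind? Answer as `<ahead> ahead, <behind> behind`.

Reachable from c2: {c11, c15, c2, c4, c9}.
Reachable from c4: {c4}.
Only in c2's history (ahead): {c11, c15, c2, c9} — 4.
Only in c4's history (behind): {} — 0.

4 ahead, 0 behind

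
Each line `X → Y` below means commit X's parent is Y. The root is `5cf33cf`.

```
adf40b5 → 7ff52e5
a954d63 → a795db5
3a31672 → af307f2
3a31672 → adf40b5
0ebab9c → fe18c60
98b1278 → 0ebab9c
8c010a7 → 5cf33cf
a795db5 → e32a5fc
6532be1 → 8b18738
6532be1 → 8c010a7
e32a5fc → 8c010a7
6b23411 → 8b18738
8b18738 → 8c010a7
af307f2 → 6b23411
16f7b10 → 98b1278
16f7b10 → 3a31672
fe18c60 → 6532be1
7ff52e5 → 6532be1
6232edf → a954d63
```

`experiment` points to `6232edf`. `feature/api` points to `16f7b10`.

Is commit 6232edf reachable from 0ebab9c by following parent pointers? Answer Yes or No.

No

Ancestors of 0ebab9c: {0ebab9c, 5cf33cf, 6532be1, 8b18738, 8c010a7, fe18c60}.
6232edf is not in that set, so it is not an ancestor of 0ebab9c.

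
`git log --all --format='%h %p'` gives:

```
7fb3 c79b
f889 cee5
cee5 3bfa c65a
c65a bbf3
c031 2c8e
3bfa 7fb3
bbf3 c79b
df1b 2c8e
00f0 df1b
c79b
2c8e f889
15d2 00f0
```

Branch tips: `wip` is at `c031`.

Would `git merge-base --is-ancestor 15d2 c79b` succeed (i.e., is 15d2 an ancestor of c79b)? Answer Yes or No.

Ancestors of c79b: {c79b}.
15d2 is not in that set, so it is not an ancestor of c79b.

No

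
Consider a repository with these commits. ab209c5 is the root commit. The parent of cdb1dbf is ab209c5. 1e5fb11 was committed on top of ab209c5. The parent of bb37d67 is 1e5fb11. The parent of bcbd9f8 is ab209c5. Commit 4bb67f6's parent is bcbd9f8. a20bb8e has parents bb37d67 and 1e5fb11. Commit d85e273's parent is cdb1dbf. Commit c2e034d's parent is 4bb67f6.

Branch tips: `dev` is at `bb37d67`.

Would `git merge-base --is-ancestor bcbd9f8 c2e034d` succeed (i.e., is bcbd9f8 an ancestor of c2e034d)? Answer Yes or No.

Ancestors of c2e034d (commits reachable by following parents): {4bb67f6, ab209c5, bcbd9f8, c2e034d}.
bcbd9f8 is in that set, so it is an ancestor of c2e034d.

Yes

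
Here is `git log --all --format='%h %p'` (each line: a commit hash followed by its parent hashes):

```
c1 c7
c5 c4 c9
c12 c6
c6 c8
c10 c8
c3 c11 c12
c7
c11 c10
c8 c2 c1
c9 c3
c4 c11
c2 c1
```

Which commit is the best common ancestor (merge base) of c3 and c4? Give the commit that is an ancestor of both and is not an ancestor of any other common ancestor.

c11

Ancestors of c3: {c1, c10, c11, c12, c2, c3, c6, c7, c8}.
Ancestors of c4: {c1, c10, c11, c2, c4, c7, c8}.
Common ancestors: {c1, c10, c11, c2, c7, c8}.
Among these, c11 is not an ancestor of any other common ancestor — it is the merge base.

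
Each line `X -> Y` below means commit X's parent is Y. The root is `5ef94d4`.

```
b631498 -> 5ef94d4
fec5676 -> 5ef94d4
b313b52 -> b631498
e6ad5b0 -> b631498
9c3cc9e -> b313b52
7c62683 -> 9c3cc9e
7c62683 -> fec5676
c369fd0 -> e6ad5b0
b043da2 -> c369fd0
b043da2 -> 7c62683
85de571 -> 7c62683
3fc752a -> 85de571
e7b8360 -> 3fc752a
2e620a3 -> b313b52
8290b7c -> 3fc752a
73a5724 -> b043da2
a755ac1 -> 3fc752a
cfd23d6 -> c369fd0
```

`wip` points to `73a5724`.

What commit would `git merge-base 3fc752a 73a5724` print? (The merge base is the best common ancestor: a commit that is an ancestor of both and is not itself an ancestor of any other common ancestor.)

7c62683

Ancestors of 3fc752a: {3fc752a, 5ef94d4, 7c62683, 85de571, 9c3cc9e, b313b52, b631498, fec5676}.
Ancestors of 73a5724: {5ef94d4, 73a5724, 7c62683, 9c3cc9e, b043da2, b313b52, b631498, c369fd0, e6ad5b0, fec5676}.
Common ancestors: {5ef94d4, 7c62683, 9c3cc9e, b313b52, b631498, fec5676}.
Among these, 7c62683 is not an ancestor of any other common ancestor — it is the merge base.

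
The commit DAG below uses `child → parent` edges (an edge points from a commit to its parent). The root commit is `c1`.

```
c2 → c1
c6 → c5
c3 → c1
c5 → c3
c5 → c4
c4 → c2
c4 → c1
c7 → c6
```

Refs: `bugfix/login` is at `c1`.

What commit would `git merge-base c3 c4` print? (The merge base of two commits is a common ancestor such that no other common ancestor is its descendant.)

c1

Ancestors of c3: {c1, c3}.
Ancestors of c4: {c1, c2, c4}.
Common ancestors: {c1}.
The only common ancestor is c1, so it is the merge base.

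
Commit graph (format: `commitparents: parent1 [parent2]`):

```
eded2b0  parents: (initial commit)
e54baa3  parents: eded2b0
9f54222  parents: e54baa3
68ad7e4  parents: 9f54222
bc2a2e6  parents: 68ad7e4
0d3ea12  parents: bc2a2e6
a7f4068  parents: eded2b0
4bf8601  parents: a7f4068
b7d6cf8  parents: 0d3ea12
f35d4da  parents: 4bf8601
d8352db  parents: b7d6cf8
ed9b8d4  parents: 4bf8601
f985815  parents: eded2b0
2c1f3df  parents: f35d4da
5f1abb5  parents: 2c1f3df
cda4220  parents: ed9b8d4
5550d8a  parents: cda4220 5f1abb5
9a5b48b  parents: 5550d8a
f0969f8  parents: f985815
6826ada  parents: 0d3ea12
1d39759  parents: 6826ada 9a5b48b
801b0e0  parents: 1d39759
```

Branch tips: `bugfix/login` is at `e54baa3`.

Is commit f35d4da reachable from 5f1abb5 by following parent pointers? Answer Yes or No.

Yes

Ancestors of 5f1abb5 (commits reachable by following parents): {2c1f3df, 4bf8601, 5f1abb5, a7f4068, eded2b0, f35d4da}.
f35d4da is in that set, so it is an ancestor of 5f1abb5.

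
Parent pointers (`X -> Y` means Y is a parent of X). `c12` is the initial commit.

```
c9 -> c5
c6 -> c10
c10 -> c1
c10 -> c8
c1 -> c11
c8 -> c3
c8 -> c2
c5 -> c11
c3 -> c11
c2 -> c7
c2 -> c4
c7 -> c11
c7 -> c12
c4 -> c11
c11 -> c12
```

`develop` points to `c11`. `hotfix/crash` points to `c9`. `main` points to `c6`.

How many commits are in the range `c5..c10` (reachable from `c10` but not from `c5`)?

7

Reachable from c10: {c1, c10, c11, c12, c2, c3, c4, c7, c8}.
Reachable from c5: {c11, c12, c5}.
In c10's history but not c5's: {c1, c10, c2, c3, c4, c7, c8} — 7 commits.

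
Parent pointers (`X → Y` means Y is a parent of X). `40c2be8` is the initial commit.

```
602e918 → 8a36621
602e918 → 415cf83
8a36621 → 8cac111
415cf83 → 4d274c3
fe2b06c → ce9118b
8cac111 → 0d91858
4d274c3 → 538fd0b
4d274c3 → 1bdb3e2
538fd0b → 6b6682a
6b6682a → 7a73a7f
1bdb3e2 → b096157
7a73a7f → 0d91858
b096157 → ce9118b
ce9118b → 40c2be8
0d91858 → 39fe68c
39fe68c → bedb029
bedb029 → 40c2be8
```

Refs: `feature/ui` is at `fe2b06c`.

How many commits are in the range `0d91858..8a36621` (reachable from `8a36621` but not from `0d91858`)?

Reachable from 8a36621: {0d91858, 39fe68c, 40c2be8, 8a36621, 8cac111, bedb029}.
Reachable from 0d91858: {0d91858, 39fe68c, 40c2be8, bedb029}.
In 8a36621's history but not 0d91858's: {8a36621, 8cac111} — 2 commits.

2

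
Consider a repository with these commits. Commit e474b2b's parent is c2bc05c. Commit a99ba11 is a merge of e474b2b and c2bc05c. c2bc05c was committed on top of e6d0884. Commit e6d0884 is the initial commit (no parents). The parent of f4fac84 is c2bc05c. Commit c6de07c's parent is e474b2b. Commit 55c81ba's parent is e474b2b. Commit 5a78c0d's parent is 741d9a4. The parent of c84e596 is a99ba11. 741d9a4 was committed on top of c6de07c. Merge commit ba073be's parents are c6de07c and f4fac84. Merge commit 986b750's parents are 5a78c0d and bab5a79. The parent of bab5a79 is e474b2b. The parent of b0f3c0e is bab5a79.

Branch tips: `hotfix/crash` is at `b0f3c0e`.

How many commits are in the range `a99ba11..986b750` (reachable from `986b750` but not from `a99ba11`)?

5

Reachable from 986b750: {5a78c0d, 741d9a4, 986b750, bab5a79, c2bc05c, c6de07c, e474b2b, e6d0884}.
Reachable from a99ba11: {a99ba11, c2bc05c, e474b2b, e6d0884}.
In 986b750's history but not a99ba11's: {5a78c0d, 741d9a4, 986b750, bab5a79, c6de07c} — 5 commits.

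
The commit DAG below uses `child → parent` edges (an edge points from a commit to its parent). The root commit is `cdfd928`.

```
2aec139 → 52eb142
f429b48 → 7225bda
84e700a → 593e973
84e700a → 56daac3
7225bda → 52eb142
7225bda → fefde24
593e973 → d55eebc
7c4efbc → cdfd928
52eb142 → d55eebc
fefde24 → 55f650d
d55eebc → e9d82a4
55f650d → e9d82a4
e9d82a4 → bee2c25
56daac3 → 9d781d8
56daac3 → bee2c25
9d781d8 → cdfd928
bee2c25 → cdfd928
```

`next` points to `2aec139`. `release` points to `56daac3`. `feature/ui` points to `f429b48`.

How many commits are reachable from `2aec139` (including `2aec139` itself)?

Walking parent pointers from 2aec139: reachable set = {2aec139, 52eb142, bee2c25, cdfd928, d55eebc, e9d82a4}.
That is 6 commits.

6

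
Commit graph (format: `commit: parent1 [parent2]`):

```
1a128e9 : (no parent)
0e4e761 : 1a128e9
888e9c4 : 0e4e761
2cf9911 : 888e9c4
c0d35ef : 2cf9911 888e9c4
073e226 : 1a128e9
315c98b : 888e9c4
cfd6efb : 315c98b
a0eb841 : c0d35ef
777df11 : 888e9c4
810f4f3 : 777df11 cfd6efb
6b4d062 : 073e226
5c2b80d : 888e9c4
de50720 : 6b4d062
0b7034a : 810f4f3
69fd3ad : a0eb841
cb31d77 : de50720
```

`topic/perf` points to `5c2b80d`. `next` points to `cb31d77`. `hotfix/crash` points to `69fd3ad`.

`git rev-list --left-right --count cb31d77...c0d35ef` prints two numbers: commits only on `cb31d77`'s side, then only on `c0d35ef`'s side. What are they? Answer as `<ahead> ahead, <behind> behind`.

4 ahead, 4 behind

Reachable from cb31d77: {073e226, 1a128e9, 6b4d062, cb31d77, de50720}.
Reachable from c0d35ef: {0e4e761, 1a128e9, 2cf9911, 888e9c4, c0d35ef}.
Only in cb31d77's history (ahead): {073e226, 6b4d062, cb31d77, de50720} — 4.
Only in c0d35ef's history (behind): {0e4e761, 2cf9911, 888e9c4, c0d35ef} — 4.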